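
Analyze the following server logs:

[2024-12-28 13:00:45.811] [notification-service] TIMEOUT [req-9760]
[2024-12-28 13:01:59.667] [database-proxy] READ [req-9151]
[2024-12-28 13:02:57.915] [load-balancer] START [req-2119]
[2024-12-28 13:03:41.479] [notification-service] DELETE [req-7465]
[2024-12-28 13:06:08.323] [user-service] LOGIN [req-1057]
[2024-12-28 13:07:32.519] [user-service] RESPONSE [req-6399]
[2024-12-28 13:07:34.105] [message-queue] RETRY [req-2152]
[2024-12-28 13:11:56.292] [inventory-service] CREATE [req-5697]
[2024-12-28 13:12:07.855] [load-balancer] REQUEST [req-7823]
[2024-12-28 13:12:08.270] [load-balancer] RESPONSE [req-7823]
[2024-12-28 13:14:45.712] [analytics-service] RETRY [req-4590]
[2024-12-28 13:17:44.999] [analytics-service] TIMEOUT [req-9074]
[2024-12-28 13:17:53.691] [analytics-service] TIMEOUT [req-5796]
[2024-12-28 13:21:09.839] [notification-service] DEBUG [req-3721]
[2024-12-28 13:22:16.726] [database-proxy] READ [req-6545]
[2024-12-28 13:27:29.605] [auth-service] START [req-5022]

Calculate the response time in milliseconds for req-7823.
415

To calculate latency:

1. Find REQUEST with id req-7823: 2024-12-28 13:12:07.855
2. Find RESPONSE with id req-7823: 2024-12-28 13:12:08.270
3. Latency: 2024-12-28 13:12:08.270 - 2024-12-28 13:12:07.855 = 415ms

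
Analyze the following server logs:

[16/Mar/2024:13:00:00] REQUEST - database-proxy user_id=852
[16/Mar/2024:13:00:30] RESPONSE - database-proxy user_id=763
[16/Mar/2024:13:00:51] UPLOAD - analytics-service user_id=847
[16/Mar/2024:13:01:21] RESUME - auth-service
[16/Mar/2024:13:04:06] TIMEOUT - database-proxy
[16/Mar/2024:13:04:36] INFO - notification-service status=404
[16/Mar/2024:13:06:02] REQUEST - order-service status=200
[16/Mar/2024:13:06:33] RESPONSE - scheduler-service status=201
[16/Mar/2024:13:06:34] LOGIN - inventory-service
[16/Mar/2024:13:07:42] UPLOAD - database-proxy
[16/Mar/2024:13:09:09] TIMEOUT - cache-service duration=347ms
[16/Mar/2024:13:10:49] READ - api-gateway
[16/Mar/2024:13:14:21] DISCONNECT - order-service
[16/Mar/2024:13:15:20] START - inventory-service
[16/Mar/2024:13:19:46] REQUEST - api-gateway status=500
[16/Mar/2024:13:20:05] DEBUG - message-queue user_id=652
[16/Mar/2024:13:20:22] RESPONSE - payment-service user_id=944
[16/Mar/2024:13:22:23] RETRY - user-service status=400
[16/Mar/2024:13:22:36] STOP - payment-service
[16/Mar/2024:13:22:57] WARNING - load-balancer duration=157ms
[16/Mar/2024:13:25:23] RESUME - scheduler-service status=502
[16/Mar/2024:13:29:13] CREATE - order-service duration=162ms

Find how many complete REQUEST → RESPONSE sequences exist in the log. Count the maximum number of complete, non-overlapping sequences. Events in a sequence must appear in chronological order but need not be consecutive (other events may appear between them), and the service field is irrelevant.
3

To count sequences:

1. Look for pattern: REQUEST → RESPONSE
2. Greedily scan the log in chronological order, matching each sequence element in turn (ignoring service)
3. Each time the full pattern completes, increment the count and restart matching from the next event
4. Complete non-overlapping sequences found: 3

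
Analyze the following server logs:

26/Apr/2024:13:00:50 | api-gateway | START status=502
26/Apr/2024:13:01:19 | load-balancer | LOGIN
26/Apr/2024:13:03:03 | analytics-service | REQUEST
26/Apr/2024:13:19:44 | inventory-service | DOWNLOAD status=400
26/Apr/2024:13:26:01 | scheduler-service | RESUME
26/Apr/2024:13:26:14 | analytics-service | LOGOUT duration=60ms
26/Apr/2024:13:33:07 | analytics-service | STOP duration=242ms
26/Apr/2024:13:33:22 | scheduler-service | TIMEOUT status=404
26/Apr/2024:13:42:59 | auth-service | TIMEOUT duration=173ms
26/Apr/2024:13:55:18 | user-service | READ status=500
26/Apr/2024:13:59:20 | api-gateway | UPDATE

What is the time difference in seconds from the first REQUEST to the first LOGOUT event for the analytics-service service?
1391

To find the time between events:

1. Locate the first REQUEST event for analytics-service: 26/Apr/2024:13:03:03
2. Locate the first LOGOUT event for analytics-service: 26/Apr/2024:13:26:14
3. Calculate the difference: 26/Apr/2024:13:26:14 - 26/Apr/2024:13:03:03 = 1391 seconds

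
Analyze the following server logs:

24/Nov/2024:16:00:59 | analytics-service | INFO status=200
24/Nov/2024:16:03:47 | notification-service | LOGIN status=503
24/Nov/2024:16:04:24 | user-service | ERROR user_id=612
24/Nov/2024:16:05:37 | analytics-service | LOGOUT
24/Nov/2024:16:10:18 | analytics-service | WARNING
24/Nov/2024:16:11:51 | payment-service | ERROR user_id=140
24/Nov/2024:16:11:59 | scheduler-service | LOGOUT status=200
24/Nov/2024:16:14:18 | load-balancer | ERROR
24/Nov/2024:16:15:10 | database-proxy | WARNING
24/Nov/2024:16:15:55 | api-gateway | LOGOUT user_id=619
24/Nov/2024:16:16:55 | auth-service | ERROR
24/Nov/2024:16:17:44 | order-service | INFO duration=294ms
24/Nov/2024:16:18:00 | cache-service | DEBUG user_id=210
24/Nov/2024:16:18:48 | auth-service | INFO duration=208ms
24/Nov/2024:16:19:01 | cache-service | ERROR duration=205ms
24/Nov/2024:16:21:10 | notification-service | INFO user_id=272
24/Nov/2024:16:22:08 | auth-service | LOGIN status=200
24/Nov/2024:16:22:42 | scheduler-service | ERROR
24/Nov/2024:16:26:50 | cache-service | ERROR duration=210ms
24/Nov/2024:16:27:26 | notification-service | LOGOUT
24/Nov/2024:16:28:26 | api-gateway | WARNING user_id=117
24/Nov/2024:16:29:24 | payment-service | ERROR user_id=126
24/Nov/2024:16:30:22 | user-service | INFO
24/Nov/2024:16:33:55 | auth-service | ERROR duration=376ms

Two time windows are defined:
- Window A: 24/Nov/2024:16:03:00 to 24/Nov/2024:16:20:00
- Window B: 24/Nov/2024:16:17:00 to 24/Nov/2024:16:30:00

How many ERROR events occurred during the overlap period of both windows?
1

To find overlap events:

1. Window A: 24/Nov/2024:16:03:00 to 24/Nov/2024:16:20:00
2. Window B: 24/Nov/2024:16:17:00 to 24/Nov/2024:16:30:00
3. Overlap period: 24/Nov/2024:16:17:00 to 24/Nov/2024:16:20:00
4. Count ERROR events in overlap: 1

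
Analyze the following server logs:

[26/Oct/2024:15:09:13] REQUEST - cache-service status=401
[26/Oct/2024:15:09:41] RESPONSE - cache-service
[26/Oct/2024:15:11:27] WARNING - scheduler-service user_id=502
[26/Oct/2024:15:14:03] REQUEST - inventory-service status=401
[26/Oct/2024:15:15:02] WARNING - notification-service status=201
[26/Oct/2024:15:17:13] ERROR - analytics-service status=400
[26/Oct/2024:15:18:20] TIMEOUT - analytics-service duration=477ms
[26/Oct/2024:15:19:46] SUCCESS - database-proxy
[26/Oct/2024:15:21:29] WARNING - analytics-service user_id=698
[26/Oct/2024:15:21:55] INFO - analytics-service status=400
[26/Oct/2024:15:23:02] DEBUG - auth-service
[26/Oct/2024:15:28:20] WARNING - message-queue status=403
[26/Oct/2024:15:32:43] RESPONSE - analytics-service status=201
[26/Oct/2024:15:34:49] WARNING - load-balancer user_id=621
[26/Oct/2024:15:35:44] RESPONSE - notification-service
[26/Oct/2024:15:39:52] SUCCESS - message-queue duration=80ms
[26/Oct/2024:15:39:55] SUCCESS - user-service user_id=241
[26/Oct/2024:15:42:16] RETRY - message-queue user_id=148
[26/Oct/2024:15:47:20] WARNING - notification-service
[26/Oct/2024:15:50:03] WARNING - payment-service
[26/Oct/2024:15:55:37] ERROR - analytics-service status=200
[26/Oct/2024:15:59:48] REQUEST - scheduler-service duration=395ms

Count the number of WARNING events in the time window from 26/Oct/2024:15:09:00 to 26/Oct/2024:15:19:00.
2

To count events in the time window:

1. Window boundaries: 26/Oct/2024:15:09:00 to 26/Oct/2024:15:19:00
2. Filter for WARNING events within this window
3. Count matching events: 2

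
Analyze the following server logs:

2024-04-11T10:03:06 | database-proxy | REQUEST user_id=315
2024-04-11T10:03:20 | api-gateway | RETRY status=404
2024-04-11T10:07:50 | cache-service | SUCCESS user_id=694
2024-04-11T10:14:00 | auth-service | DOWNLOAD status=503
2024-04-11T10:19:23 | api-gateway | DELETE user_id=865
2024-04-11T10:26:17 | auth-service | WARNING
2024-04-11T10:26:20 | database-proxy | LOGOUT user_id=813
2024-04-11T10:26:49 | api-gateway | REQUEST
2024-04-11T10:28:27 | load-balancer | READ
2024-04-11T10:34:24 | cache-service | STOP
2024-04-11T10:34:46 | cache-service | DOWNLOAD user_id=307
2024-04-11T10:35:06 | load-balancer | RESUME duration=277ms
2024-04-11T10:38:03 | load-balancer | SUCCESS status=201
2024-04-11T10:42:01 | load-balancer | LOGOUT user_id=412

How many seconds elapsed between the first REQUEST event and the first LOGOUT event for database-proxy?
1394

To find the time between events:

1. Locate the first REQUEST event for database-proxy: 2024-04-11T10:03:06
2. Locate the first LOGOUT event for database-proxy: 2024-04-11T10:26:20
3. Calculate the difference: 2024-04-11T10:26:20 - 2024-04-11T10:03:06 = 1394 seconds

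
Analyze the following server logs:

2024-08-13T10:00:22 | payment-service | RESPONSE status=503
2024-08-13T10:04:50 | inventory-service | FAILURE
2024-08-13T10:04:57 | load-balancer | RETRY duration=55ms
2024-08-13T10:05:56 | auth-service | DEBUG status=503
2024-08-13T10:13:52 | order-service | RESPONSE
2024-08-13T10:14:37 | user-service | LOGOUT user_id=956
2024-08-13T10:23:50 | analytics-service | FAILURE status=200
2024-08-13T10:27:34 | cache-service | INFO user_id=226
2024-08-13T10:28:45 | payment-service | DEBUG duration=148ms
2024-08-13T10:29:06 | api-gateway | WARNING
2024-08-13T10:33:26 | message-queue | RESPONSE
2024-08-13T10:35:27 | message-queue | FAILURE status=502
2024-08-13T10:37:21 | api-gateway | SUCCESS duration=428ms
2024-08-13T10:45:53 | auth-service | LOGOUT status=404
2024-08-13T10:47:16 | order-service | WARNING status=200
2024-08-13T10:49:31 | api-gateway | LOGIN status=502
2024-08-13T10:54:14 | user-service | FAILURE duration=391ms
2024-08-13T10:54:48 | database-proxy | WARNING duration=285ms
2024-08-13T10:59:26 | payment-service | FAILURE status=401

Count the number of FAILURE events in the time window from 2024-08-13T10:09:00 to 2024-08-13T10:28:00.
1

To count events in the time window:

1. Window boundaries: 2024-08-13T10:09:00 to 2024-08-13T10:28:00
2. Filter for FAILURE events within this window
3. Count matching events: 1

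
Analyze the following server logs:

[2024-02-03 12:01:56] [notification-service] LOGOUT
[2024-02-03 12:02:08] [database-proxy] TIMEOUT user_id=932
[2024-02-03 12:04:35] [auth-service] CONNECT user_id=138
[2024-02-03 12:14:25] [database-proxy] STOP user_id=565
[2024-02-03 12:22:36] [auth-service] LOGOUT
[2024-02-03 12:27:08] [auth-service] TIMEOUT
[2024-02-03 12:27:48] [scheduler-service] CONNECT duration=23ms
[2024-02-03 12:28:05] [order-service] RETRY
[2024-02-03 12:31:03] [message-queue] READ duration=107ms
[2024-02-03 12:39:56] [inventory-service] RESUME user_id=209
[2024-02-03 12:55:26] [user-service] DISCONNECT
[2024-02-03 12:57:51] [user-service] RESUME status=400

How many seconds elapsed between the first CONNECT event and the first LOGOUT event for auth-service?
1081

To find the time between events:

1. Locate the first CONNECT event for auth-service: 2024-02-03 12:04:35
2. Locate the first LOGOUT event for auth-service: 2024-02-03 12:22:36
3. Calculate the difference: 2024-02-03 12:22:36 - 2024-02-03 12:04:35 = 1081 seconds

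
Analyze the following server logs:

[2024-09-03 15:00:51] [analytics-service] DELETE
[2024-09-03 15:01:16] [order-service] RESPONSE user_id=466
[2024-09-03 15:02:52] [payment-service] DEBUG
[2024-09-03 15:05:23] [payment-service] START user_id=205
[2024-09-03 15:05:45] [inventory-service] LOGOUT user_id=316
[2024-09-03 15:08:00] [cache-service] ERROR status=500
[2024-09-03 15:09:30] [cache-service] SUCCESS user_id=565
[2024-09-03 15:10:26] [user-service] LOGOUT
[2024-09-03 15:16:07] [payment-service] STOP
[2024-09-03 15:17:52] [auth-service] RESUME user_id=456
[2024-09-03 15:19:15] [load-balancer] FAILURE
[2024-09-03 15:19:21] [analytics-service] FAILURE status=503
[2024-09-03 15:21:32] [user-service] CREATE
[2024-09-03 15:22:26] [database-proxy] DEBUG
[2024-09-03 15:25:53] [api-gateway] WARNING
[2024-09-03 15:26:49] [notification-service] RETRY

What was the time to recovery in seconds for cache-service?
90

To calculate recovery time:

1. Find ERROR event for cache-service: 2024-09-03 15:08:00
2. Find next SUCCESS event for cache-service: 2024-09-03 15:09:30
3. Recovery time: 2024-09-03 15:09:30 - 2024-09-03 15:08:00 = 90 seconds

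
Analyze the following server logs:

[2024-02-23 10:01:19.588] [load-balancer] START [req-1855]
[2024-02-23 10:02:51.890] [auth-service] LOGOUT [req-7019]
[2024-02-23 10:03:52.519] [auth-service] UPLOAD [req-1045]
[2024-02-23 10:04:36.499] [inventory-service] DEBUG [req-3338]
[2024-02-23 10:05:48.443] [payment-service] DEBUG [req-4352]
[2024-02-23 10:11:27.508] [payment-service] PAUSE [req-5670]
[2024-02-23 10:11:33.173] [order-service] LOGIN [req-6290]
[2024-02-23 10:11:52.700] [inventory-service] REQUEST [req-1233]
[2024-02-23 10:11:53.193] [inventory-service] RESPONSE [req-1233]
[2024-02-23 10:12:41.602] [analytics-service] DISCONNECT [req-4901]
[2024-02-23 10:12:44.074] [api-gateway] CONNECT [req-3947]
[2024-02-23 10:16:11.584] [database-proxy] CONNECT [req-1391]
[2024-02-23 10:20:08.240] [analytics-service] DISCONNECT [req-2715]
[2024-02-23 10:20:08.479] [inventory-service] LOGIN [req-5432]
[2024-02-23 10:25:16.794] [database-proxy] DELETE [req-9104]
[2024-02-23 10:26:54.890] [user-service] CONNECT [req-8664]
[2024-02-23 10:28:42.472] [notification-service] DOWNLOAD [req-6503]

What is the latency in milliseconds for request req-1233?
493

To calculate latency:

1. Find REQUEST with id req-1233: 2024-02-23 10:11:52.700
2. Find RESPONSE with id req-1233: 2024-02-23 10:11:53.193
3. Latency: 2024-02-23 10:11:53.193 - 2024-02-23 10:11:52.700 = 493ms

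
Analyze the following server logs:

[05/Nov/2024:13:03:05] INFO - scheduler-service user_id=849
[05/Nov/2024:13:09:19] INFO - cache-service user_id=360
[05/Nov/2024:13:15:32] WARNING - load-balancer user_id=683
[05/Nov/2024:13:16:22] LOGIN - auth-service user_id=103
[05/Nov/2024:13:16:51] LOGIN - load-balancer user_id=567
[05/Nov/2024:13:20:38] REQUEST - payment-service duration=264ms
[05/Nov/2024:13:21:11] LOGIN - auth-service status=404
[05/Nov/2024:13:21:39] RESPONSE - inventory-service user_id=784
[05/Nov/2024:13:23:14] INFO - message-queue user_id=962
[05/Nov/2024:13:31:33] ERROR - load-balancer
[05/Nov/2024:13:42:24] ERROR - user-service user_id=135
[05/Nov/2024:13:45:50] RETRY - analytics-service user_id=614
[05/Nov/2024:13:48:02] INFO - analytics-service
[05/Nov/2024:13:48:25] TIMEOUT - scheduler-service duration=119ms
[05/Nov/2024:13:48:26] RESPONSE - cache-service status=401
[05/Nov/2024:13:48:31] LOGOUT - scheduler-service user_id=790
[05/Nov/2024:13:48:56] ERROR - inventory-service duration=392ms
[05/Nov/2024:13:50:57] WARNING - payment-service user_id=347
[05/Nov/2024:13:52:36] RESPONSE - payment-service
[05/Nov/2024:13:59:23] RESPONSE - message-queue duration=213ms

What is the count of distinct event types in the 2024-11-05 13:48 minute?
5

To count unique event types:

1. Filter events in the minute starting at 2024-11-05 13:48
2. Extract event types from matching entries
3. Count unique types: 5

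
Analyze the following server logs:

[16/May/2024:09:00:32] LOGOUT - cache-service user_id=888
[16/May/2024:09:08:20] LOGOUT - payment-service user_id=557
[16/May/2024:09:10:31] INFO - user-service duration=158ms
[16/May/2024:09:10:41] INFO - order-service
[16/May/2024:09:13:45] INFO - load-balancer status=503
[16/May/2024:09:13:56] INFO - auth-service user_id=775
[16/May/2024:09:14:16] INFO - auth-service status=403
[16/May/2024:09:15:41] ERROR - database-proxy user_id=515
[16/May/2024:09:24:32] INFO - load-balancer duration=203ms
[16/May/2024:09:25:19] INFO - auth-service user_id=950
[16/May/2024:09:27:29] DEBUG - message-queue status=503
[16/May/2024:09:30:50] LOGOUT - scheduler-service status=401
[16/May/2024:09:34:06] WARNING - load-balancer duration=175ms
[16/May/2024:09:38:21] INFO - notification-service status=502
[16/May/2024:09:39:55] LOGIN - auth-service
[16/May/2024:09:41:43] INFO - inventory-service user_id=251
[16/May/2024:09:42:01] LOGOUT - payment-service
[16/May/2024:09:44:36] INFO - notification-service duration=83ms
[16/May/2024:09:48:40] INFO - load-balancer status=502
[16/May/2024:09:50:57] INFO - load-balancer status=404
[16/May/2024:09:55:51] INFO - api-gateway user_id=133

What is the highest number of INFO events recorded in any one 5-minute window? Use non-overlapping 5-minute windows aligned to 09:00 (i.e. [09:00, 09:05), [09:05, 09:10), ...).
5

To find the burst window:

1. Divide the log period into non-overlapping 5-minute windows starting at 09:00
2. Count INFO events in each window
3. Find the window with maximum count
4. Maximum events in a window: 5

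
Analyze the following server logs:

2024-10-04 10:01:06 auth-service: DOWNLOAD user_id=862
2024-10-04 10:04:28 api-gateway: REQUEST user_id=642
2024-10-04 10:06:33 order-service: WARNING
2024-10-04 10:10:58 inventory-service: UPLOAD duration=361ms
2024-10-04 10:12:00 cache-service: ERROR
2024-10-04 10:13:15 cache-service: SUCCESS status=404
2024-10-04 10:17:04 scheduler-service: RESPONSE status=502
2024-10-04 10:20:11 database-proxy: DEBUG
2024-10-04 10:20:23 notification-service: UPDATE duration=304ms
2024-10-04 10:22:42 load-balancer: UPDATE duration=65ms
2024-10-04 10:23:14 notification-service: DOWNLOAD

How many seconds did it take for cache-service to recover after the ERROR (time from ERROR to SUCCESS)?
75

To calculate recovery time:

1. Find ERROR event for cache-service: 2024-10-04 10:12:00
2. Find next SUCCESS event for cache-service: 2024-10-04 10:13:15
3. Recovery time: 2024-10-04 10:13:15 - 2024-10-04 10:12:00 = 75 seconds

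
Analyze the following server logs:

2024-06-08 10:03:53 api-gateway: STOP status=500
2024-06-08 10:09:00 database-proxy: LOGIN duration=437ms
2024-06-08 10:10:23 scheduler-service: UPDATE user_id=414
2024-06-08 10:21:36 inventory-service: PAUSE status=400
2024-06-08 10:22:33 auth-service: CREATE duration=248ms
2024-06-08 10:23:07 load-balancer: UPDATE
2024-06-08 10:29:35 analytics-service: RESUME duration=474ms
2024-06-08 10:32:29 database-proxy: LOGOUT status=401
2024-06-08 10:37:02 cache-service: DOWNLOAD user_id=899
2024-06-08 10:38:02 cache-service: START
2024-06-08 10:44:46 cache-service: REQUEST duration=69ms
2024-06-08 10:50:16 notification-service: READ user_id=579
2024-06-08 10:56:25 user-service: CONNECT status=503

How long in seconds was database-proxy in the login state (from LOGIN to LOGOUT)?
1409

To calculate state duration:

1. Find LOGIN event for database-proxy: 2024-06-08 10:09:00
2. Find LOGOUT event for database-proxy: 2024-06-08 10:32:29
3. Calculate duration: 2024-06-08 10:32:29 - 2024-06-08 10:09:00 = 1409 seconds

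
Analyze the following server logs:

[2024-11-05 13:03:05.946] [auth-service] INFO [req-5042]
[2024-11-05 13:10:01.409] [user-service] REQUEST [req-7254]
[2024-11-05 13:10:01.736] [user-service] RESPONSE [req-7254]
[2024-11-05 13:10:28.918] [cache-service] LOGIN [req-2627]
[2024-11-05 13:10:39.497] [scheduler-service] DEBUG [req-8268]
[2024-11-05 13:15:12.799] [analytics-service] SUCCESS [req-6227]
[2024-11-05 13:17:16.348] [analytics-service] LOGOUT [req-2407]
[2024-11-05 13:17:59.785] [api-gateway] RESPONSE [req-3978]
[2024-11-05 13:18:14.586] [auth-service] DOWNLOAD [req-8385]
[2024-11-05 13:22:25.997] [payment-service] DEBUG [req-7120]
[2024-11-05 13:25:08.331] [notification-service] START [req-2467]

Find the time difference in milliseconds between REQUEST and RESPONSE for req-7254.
327

To calculate latency:

1. Find REQUEST with id req-7254: 2024-11-05 13:10:01.409
2. Find RESPONSE with id req-7254: 2024-11-05 13:10:01.736
3. Latency: 2024-11-05 13:10:01.736 - 2024-11-05 13:10:01.409 = 327ms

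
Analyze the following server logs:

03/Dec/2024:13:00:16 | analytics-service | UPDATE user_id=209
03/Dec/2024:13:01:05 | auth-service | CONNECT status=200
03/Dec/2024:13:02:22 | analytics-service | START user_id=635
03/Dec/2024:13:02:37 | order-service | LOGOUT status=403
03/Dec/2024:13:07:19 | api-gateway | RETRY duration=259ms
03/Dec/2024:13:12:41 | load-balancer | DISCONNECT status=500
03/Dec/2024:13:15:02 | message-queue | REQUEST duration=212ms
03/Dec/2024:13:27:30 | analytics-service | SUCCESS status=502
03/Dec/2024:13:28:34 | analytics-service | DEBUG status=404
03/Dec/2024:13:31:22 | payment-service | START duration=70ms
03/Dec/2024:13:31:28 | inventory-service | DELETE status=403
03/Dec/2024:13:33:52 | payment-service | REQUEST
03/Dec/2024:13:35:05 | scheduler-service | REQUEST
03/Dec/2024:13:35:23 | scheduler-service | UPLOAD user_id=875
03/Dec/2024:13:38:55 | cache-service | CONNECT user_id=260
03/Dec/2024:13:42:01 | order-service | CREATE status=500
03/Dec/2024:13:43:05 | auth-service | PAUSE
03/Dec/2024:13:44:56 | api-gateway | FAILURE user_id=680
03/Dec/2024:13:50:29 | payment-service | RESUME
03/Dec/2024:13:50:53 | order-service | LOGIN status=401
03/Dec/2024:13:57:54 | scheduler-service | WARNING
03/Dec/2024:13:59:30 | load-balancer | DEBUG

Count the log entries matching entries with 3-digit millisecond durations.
2

To find matching entries:

1. Pattern to match: entries with 3-digit millisecond durations
2. Scan each log entry for the pattern
3. Count matches: 2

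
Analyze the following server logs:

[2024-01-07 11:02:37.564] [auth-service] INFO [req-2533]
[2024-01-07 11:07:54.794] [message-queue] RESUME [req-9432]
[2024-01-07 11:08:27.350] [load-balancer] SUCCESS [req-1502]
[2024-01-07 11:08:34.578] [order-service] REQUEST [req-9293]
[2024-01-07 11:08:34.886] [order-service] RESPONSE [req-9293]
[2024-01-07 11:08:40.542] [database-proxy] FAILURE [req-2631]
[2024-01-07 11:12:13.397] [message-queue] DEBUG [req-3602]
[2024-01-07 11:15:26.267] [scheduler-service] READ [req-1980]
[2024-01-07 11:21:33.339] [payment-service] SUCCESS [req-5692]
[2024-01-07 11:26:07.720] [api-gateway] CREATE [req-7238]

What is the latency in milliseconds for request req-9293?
308

To calculate latency:

1. Find REQUEST with id req-9293: 2024-01-07 11:08:34.578
2. Find RESPONSE with id req-9293: 2024-01-07 11:08:34.886
3. Latency: 2024-01-07 11:08:34.886 - 2024-01-07 11:08:34.578 = 308ms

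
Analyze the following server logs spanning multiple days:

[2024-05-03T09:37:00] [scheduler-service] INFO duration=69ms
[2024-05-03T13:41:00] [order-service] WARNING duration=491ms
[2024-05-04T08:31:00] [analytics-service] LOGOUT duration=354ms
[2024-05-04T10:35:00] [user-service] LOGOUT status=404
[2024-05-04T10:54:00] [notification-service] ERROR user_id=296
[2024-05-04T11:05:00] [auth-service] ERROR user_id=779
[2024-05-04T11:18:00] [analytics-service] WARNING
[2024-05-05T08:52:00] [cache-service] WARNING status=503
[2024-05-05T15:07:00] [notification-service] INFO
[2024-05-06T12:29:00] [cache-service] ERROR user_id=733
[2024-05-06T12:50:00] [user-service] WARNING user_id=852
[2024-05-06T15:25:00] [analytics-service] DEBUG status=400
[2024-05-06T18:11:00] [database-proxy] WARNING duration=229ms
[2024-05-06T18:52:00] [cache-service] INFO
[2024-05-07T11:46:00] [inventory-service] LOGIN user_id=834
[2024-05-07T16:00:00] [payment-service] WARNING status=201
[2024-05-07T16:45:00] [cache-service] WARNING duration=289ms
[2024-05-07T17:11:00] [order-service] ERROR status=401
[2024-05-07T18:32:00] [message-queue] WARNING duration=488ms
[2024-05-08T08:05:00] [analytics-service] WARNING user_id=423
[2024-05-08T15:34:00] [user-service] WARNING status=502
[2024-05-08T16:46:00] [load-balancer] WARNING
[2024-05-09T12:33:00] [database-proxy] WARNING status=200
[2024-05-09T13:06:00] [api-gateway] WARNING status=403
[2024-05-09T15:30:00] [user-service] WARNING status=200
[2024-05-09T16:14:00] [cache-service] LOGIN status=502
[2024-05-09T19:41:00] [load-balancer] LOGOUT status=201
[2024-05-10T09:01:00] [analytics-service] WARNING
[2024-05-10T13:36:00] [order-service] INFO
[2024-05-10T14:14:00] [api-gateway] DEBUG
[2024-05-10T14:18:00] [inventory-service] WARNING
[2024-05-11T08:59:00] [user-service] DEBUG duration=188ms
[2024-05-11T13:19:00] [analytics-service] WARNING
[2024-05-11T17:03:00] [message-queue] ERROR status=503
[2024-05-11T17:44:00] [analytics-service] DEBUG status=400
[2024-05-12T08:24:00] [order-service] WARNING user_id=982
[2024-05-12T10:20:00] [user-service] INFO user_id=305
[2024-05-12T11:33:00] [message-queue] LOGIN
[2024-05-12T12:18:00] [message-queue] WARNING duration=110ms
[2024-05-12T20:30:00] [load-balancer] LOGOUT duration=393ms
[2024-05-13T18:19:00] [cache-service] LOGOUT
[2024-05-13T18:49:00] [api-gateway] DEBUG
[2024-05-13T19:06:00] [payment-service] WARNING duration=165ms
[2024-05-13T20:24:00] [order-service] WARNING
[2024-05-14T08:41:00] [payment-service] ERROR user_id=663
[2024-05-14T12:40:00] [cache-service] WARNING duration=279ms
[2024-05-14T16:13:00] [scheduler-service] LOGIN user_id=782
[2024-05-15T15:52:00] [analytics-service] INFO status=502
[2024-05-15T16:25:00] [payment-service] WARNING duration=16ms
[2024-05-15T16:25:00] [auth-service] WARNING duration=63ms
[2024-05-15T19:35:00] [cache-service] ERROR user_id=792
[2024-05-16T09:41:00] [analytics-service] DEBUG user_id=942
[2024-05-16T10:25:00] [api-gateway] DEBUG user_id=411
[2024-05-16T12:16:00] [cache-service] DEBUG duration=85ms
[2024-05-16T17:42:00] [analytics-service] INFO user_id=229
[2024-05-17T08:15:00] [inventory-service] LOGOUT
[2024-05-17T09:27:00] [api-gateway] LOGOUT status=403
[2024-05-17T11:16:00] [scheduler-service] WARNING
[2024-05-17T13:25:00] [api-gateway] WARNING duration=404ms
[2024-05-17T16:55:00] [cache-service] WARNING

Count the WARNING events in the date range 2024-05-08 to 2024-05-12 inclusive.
11

To filter by date range:

1. Date range: 2024-05-08 through 2024-05-12, both dates inclusive
2. Filter for WARNING events whose date falls in this range
3. Count matching events: 11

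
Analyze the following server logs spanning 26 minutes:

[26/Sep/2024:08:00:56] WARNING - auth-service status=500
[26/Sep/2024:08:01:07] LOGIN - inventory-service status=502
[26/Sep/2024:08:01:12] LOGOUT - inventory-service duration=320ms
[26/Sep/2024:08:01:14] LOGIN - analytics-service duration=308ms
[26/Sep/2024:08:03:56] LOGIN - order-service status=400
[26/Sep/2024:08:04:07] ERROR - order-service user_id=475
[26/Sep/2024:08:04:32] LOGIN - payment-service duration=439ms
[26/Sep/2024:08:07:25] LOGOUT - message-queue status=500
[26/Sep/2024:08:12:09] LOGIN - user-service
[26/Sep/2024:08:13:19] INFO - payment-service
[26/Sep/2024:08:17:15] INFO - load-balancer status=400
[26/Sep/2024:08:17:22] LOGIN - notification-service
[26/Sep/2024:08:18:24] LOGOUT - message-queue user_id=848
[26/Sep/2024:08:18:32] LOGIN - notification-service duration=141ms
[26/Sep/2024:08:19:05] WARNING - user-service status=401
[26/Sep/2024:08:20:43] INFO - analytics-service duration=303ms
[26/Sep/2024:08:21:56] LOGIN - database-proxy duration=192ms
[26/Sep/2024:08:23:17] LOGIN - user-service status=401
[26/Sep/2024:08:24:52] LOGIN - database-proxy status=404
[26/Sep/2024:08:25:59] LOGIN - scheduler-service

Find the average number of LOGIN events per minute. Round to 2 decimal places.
0.42

To calculate the rate:

1. Count total LOGIN events: 11
2. Total time period: 26 minutes
3. Rate = 11 / 26 = 0.42 events per minute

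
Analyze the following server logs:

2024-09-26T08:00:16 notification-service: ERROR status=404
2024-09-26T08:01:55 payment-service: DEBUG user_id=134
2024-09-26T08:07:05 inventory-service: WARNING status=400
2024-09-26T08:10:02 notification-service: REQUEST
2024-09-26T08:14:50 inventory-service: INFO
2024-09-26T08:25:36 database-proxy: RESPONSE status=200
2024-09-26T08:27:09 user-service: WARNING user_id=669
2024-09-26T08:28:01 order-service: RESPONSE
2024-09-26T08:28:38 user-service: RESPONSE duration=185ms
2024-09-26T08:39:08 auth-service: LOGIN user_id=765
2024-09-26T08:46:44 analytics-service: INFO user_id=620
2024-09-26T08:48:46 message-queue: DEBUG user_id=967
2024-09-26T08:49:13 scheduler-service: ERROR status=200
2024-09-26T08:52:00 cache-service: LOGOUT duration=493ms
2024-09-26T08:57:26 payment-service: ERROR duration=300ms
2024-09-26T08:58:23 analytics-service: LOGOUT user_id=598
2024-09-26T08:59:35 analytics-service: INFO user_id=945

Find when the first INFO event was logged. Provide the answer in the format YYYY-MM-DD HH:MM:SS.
2024-09-26 08:14:50

To find the first event:

1. Filter for all INFO events
2. Sort by timestamp
3. Select the first one
4. Timestamp: 2024-09-26 08:14:50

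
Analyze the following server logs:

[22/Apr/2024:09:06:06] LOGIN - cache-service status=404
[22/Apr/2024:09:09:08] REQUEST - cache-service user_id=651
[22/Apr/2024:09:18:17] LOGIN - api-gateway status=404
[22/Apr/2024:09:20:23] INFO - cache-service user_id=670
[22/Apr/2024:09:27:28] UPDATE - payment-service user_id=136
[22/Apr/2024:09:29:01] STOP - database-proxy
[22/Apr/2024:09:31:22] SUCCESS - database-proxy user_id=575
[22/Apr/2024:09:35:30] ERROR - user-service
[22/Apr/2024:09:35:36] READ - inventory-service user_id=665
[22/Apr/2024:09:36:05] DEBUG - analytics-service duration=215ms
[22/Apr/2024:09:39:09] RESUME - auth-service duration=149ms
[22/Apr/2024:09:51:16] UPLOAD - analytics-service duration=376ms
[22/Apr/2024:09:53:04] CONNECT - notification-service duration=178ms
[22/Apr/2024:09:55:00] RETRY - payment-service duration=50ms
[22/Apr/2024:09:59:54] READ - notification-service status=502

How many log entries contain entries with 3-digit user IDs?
5

To find matching entries:

1. Pattern to match: entries with 3-digit user IDs
2. Scan each log entry for the pattern
3. Count matches: 5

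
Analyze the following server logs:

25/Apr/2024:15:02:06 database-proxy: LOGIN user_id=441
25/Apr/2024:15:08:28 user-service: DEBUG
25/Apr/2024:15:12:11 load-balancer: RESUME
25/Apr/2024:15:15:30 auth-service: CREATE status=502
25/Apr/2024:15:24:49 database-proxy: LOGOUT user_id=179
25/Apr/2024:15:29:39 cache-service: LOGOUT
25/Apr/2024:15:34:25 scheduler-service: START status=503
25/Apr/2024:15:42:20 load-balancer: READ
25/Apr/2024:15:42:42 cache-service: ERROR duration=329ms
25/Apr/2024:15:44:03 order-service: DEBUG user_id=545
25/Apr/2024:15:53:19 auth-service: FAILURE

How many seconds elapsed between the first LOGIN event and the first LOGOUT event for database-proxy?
1363

To find the time between events:

1. Locate the first LOGIN event for database-proxy: 25/Apr/2024:15:02:06
2. Locate the first LOGOUT event for database-proxy: 25/Apr/2024:15:24:49
3. Calculate the difference: 25/Apr/2024:15:24:49 - 25/Apr/2024:15:02:06 = 1363 seconds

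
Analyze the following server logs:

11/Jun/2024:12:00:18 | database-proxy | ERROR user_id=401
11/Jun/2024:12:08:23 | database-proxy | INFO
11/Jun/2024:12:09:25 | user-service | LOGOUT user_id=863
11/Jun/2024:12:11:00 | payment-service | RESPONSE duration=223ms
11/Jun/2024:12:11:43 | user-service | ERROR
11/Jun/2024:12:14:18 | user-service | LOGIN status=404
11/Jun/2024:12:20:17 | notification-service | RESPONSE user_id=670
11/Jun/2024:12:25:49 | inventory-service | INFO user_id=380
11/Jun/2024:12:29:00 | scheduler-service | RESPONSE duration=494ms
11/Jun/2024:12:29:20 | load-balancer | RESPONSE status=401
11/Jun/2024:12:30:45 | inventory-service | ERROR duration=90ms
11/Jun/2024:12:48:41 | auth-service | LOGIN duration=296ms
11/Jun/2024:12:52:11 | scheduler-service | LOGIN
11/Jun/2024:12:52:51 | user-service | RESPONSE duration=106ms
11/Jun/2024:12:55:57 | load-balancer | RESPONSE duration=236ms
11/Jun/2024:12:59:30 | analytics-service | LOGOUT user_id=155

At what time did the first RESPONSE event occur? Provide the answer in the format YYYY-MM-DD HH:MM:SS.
2024-06-11 12:11:00

To find the first event:

1. Filter for all RESPONSE events
2. Sort by timestamp
3. Select the first one
4. Timestamp: 2024-06-11 12:11:00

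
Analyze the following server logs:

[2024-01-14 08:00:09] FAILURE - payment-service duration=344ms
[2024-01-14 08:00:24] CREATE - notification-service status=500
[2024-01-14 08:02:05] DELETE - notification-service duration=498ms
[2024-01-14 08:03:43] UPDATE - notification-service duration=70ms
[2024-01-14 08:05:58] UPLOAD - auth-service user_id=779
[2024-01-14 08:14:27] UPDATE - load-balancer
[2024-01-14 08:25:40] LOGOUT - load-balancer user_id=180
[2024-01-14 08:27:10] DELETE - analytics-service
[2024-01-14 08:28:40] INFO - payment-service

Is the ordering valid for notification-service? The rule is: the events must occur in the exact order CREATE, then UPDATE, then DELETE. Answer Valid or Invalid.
Invalid

To validate ordering:

1. Required order: CREATE → UPDATE → DELETE
2. Rule: the events must occur in the exact order CREATE, then UPDATE, then DELETE
3. Check actual order of events for notification-service
4. Result: Invalid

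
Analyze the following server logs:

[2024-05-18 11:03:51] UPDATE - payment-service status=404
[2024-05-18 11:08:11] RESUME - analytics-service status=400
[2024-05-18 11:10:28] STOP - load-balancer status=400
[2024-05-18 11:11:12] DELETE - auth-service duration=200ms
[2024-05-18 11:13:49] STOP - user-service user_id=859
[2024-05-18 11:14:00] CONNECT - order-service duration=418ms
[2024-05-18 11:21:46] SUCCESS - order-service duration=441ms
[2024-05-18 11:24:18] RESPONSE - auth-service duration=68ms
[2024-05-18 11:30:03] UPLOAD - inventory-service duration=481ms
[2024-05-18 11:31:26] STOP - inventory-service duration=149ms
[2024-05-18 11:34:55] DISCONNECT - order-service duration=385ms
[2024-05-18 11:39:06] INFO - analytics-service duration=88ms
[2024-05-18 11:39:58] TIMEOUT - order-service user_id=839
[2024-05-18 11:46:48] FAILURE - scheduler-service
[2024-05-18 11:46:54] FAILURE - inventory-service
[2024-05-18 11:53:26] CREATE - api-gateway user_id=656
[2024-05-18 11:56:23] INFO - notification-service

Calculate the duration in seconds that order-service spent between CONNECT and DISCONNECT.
1255

To calculate state duration:

1. Find CONNECT event for order-service: 2024-05-18 11:14:00
2. Find DISCONNECT event for order-service: 2024-05-18 11:34:55
3. Calculate duration: 2024-05-18 11:34:55 - 2024-05-18 11:14:00 = 1255 seconds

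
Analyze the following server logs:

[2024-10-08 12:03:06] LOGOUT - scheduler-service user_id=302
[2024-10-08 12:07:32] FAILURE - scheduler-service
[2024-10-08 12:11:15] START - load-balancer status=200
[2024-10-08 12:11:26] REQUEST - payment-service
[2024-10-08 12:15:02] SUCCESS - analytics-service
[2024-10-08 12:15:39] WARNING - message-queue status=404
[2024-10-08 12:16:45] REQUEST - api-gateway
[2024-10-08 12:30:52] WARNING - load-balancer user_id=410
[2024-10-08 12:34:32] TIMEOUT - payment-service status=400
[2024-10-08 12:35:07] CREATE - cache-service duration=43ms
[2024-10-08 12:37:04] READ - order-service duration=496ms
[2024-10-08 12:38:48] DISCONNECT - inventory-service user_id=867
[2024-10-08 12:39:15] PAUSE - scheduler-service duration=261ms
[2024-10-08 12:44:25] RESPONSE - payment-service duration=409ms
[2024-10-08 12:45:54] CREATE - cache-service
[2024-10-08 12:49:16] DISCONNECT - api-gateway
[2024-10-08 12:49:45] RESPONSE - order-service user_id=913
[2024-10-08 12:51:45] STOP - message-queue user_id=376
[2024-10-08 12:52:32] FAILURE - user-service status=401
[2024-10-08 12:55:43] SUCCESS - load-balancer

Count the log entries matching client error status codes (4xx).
3

To find matching entries:

1. Pattern to match: client error status codes (4xx)
2. Scan each log entry for the pattern
3. Count matches: 3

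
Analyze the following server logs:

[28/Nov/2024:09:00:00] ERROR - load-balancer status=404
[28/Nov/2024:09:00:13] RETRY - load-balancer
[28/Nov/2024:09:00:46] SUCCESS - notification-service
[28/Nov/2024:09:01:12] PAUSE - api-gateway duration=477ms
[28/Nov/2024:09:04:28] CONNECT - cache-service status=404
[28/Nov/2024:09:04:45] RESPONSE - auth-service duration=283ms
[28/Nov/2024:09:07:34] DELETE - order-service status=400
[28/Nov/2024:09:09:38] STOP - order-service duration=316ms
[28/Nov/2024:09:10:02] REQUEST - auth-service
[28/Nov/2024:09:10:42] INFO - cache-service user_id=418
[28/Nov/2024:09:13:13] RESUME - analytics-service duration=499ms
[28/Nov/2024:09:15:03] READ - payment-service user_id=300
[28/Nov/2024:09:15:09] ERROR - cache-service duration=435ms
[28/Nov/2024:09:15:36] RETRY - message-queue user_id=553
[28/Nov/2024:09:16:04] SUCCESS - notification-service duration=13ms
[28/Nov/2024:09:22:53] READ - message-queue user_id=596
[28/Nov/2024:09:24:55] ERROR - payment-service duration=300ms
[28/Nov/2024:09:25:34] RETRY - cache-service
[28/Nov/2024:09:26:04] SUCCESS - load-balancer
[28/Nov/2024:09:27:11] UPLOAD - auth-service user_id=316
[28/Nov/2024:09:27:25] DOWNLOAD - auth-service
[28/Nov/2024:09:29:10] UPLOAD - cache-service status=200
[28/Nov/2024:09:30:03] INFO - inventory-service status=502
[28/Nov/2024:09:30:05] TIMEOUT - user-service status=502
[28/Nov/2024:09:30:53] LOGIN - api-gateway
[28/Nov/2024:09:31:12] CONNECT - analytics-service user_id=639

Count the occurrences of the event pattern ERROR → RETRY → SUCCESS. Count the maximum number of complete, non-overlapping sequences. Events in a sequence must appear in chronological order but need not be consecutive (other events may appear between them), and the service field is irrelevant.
3

To count sequences:

1. Look for pattern: ERROR → RETRY → SUCCESS
2. Greedily scan the log in chronological order, matching each sequence element in turn (ignoring service)
3. Each time the full pattern completes, increment the count and restart matching from the next event
4. Complete non-overlapping sequences found: 3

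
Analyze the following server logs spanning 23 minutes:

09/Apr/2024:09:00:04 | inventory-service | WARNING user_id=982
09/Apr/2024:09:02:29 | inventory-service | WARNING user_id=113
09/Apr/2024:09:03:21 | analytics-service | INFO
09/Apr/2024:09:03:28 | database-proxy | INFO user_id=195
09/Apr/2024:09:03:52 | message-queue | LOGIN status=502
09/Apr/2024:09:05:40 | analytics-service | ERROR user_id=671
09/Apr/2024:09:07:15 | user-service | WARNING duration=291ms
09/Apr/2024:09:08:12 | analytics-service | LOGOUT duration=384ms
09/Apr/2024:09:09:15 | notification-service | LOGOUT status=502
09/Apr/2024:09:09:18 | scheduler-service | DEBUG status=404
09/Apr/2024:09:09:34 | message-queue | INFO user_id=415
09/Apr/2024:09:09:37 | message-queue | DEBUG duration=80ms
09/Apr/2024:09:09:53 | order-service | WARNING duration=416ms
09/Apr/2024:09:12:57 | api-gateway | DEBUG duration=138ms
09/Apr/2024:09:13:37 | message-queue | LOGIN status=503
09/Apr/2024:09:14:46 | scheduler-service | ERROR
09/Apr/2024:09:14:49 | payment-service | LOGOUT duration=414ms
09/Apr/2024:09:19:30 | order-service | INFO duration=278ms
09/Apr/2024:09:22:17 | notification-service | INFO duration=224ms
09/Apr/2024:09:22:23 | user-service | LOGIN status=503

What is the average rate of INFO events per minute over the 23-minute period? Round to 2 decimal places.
0.22

To calculate the rate:

1. Count total INFO events: 5
2. Total time period: 23 minutes
3. Rate = 5 / 23 = 0.22 events per minute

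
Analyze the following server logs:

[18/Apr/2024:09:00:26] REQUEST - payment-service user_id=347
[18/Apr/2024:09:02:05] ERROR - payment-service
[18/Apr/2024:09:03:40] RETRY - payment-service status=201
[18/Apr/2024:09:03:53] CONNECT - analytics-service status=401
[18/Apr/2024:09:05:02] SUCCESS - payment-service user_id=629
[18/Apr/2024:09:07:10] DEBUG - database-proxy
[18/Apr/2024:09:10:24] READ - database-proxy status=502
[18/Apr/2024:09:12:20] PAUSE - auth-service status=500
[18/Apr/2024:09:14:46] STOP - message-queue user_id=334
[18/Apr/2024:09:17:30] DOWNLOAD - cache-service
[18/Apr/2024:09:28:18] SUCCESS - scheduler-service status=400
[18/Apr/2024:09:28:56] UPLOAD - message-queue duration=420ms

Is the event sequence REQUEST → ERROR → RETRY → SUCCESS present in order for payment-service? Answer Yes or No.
Yes

To verify sequence order:

1. Find all events in sequence REQUEST → ERROR → RETRY → SUCCESS for payment-service
2. Extract their timestamps
3. Check if timestamps are in ascending order
4. Result: Yes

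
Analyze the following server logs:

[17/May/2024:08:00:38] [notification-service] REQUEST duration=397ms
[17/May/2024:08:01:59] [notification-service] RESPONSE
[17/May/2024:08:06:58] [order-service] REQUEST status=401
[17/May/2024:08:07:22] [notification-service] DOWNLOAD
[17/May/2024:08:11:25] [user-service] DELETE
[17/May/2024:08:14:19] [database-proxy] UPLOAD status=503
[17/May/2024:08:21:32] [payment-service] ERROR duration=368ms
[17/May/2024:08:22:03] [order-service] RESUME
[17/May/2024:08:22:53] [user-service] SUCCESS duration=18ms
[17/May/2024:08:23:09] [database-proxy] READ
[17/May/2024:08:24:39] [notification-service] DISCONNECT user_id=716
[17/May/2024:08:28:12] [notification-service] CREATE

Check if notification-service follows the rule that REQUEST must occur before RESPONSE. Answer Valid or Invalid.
Valid

To validate ordering:

1. Required order: REQUEST → RESPONSE
2. Rule: REQUEST must occur before RESPONSE
3. Check actual order of events for notification-service
4. Result: Valid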